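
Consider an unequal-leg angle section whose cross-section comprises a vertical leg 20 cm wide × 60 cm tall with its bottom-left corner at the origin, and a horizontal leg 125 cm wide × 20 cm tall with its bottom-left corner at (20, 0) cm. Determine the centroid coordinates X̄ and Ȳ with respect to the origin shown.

X̄ = 58.99 cm, Ȳ = 16.49 cm

vertical leg: A = 20 × 60 = 1200.00, centroid at (10.00, 30.00).
horizontal leg: A = 125 × 20 = 2500.00, centroid at (82.50, 10.00).
ΣA = 3700.00 cm²
ΣAX̄ = (1200.00)(10.00) + (2500.00)(82.50) = 218250.00 cm³
ΣAȲ = (1200.00)(30.00) + (2500.00)(10.00) = 61000.00 cm³
X̄ = 218250.00 / 3700.00 = 58.99 cm
Ȳ = 61000.00 / 3700.00 = 16.49 cm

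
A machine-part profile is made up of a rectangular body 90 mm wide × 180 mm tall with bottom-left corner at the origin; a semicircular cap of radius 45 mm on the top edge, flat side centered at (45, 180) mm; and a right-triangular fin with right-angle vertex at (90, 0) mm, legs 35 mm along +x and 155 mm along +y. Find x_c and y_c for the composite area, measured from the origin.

x_c = 51.96 mm, y_c = 101.00 mm

Part | A | x̄ᵢ | ȳᵢ | A·x̄ᵢ | A·ȳᵢ
rectangular body | 16200.00 | 45.00 | 90.00 | 729000.00 | 1458000.00
semicircular top | 3180.86 | 45.00 | 199.10 | 143138.82 | 633305.26
triangular fin | 2712.50 | 101.67 | 51.67 | 275770.83 | 140145.83
Σ | 22093.36 |  |  | 1147909.65 | 2231451.09
x_c = 1147909.65 / 22093.36 = 51.96 mm
y_c = 2231451.09 / 22093.36 = 101.00 mm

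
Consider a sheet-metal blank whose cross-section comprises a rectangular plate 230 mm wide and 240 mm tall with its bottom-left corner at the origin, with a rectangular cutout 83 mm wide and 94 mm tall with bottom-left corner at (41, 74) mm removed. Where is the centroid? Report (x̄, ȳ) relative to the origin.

x̄ = 120.35 mm, ȳ = 119.84 mm

Part | A | x̄ᵢ | ȳᵢ | A·x̄ᵢ | A·ȳᵢ
plate | 55200.00 | 115.00 | 120.00 | 6348000.00 | 6624000.00
hole | -7802.00 | 82.50 | 121.00 | -643665.00 | -944042.00
Σ | 47398.00 |  |  | 5704335.00 | 5679958.00
x̄ = 5704335.00 / 47398.00 = 120.35 mm
ȳ = 5679958.00 / 47398.00 = 119.84 mm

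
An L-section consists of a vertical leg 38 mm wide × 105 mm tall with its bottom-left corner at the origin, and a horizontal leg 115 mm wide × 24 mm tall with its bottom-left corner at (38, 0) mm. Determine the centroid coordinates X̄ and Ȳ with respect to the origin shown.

X̄ = 50.28 mm, Ȳ = 35.94 mm

Part | A | x̄ᵢ | ȳᵢ | A·x̄ᵢ | A·ȳᵢ
vertical leg | 3990.00 | 19.00 | 52.50 | 75810.00 | 209475.00
horizontal leg | 2760.00 | 95.50 | 12.00 | 263580.00 | 33120.00
Σ | 6750.00 |  |  | 339390.00 | 242595.00
X̄ = 339390.00 / 6750.00 = 50.28 mm
Ȳ = 242595.00 / 6750.00 = 35.94 mm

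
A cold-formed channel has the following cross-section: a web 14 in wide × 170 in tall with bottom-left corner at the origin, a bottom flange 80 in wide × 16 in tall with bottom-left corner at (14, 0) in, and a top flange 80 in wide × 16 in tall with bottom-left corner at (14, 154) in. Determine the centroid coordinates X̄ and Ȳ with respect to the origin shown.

web: A = 14 × 170 = 2380.00, centroid at (7.00, 85.00).
bottom flange: A = 80 × 16 = 1280.00, centroid at (54.00, 8.00).
top flange: A = 80 × 16 = 1280.00, centroid at (54.00, 162.00).
ΣA = 4940.00 in², ΣAX̄ = 154900.00 in³, ΣAȲ = 419900.00 in³.
X̄ = 154900.00/4940.00 = 31.36 in; Ȳ = 419900.00/4940.00 = 85.00 in.

X̄ = 31.36 in, Ȳ = 85.00 in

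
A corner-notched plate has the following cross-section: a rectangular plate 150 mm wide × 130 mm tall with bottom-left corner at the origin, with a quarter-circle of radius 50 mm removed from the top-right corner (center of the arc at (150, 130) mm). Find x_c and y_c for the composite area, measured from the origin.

x_c = 68.98 mm, y_c = 60.10 mm

plate: A = 150 × 130 = 19500.00, centroid at (75.00, 65.00).
removed quarter-circle: A = −¼π·50² = -1963.50, centroid at (128.78, 108.78).
ΣA = 17536.50 mm²
ΣAx_c = (19500.00)(75.00) + (-1963.50)(128.78) = 1209642.36 mm³
ΣAy_c = (19500.00)(65.00) + (-1963.50)(108.78) = 1053912.26 mm³
x_c = 1209642.36 / 17536.50 = 68.98 mm
y_c = 1053912.26 / 17536.50 = 60.10 mm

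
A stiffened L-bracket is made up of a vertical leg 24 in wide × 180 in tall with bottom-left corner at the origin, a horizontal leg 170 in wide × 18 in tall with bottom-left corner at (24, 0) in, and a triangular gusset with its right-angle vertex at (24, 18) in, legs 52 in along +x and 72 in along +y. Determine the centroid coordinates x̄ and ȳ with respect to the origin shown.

x̄ = 50.02 in, ȳ = 53.50 in

vertical leg: A = 24 × 180 = 4320.00, centroid at (12.00, 90.00).
horizontal leg: A = 170 × 18 = 3060.00, centroid at (109.00, 9.00).
gusset: A = ½·52·72 = 1872.00, centroid at (41.33, 42.00).
ΣA = 9252.00 in², ΣAx̄ = 462756.00 in³, ΣAȳ = 494964.00 in³.
x̄ = 462756.00/9252.00 = 50.02 in; ȳ = 494964.00/9252.00 = 53.50 in.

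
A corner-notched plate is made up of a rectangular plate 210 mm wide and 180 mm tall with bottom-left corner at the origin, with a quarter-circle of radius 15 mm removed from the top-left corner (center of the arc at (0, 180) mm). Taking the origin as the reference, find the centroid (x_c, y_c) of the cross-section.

x_c = 105.46 mm, y_c = 89.61 mm

plate: A = 210 × 180 = 37800.00, centroid at (105.00, 90.00).
removed quarter-circle: A = −¼π·15² = -176.71, centroid at (6.37, 173.63).
ΣA = 37623.29 mm²
ΣAx_c = (37800.00)(105.00) + (-176.71)(6.37) = 3967875.00 mm³
ΣAy_c = (37800.00)(90.00) + (-176.71)(173.63) = 3371316.37 mm³
x_c = 3967875.00 / 37623.29 = 105.46 mm
y_c = 3371316.37 / 37623.29 = 89.61 mm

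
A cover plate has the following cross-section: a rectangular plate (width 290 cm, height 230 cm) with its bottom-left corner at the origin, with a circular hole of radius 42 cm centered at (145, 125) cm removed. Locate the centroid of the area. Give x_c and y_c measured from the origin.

plate: A = 290 × 230 = 66700.00, centroid at (145.00, 115.00).
hole: A = −π·42² = -5541.77, centroid at (145.00, 125.00).
ΣA = 61158.23 cm², ΣAx_c = 8867943.43 cm³, ΣAy_c = 6977778.82 cm³.
x_c = 8867943.43/61158.23 = 145.00 cm; y_c = 6977778.82/61158.23 = 114.09 cm.

x_c = 145.00 cm, y_c = 114.09 cm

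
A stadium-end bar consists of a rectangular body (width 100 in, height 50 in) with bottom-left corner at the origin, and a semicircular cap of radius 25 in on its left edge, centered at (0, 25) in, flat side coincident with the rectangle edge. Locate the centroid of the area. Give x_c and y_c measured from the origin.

Part | A | x̄ᵢ | ȳᵢ | A·x̄ᵢ | A·ȳᵢ
rectangular body | 5000.00 | 50.00 | 25.00 | 250000.00 | 125000.00
semicircular end | 981.75 | -10.61 | 25.00 | -10416.67 | 24543.69
Σ | 5981.75 |  |  | 239583.33 | 149543.69
x_c = 239583.33 / 5981.75 = 40.05 in
y_c = 149543.69 / 5981.75 = 25.00 in

x_c = 40.05 in, y_c = 25.00 in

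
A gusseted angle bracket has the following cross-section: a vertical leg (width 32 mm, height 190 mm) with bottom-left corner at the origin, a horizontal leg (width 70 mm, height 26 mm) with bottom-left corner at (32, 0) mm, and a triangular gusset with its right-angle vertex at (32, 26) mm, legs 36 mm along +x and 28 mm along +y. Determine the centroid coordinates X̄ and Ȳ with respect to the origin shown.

Part | A | x̄ᵢ | ȳᵢ | A·x̄ᵢ | A·ȳᵢ
vertical leg | 6080.00 | 16.00 | 95.00 | 97280.00 | 577600.00
horizontal leg | 1820.00 | 67.00 | 13.00 | 121940.00 | 23660.00
gusset | 504.00 | 44.00 | 35.33 | 22176.00 | 17808.00
Σ | 8404.00 |  |  | 241396.00 | 619068.00
X̄ = 241396.00 / 8404.00 = 28.72 mm
Ȳ = 619068.00 / 8404.00 = 73.66 mm

X̄ = 28.72 mm, Ȳ = 73.66 mm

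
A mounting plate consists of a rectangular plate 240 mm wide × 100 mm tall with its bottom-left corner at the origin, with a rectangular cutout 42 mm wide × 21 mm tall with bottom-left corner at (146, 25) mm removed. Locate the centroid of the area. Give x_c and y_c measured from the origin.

plate: A = 240 × 100 = 24000.00, centroid at (120.00, 50.00).
hole: A = −(42 × 21) = -882.00, centroid at (167.00, 35.50).
ΣA = 23118.00 mm², ΣAx_c = 2732706.00 mm³, ΣAy_c = 1168689.00 mm³.
x_c = 2732706.00/23118.00 = 118.21 mm; y_c = 1168689.00/23118.00 = 50.55 mm.

x_c = 118.21 mm, y_c = 50.55 mm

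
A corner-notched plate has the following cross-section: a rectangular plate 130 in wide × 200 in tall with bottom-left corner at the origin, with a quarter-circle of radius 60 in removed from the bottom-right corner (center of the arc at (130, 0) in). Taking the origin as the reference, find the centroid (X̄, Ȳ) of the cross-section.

X̄ = 60.18 in, Ȳ = 109.09 in

plate: A = 130 × 200 = 26000.00, centroid at (65.00, 100.00).
removed quarter-circle: A = −¼π·60² = -2827.43, centroid at (104.54, 25.46).
ΣA = 23172.57 in²
ΣAX̄ = (26000.00)(65.00) + (-2827.43)(104.54) = 1394433.66 in³
ΣAȲ = (26000.00)(100.00) + (-2827.43)(25.46) = 2528000.00 in³
X̄ = 1394433.66 / 23172.57 = 60.18 in
Ȳ = 2528000.00 / 23172.57 = 109.09 in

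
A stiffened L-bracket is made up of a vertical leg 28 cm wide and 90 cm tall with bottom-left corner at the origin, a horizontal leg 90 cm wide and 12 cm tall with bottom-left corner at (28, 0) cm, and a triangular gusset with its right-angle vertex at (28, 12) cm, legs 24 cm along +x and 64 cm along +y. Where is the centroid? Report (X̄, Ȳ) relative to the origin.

Part | A | x̄ᵢ | ȳᵢ | A·x̄ᵢ | A·ȳᵢ
vertical leg | 2520.00 | 14.00 | 45.00 | 35280.00 | 113400.00
horizontal leg | 1080.00 | 73.00 | 6.00 | 78840.00 | 6480.00
gusset | 768.00 | 36.00 | 33.33 | 27648.00 | 25600.00
Σ | 4368.00 |  |  | 141768.00 | 145480.00
X̄ = 141768.00 / 4368.00 = 32.46 cm
Ȳ = 145480.00 / 4368.00 = 33.31 cm

X̄ = 32.46 cm, Ȳ = 33.31 cm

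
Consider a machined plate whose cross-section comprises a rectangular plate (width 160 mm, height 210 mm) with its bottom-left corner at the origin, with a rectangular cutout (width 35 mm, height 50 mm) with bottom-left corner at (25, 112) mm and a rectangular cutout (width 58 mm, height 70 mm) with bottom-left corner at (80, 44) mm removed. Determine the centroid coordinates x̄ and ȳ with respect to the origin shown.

x̄ = 78.12 mm, ȳ = 106.78 mm

Part | A | x̄ᵢ | ȳᵢ | A·x̄ᵢ | A·ȳᵢ
plate | 33600.00 | 80.00 | 105.00 | 2688000.00 | 3528000.00
hole 1 | -1750.00 | 42.50 | 137.00 | -74375.00 | -239750.00
hole 2 | -4060.00 | 109.00 | 79.00 | -442540.00 | -320740.00
Σ | 27790.00 |  |  | 2171085.00 | 2967510.00
x̄ = 2171085.00 / 27790.00 = 78.12 mm
ȳ = 2967510.00 / 27790.00 = 106.78 mm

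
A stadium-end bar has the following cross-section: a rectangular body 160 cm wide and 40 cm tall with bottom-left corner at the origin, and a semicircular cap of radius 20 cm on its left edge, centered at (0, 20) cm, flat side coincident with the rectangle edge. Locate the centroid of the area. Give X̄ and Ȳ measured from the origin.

Part | A | x̄ᵢ | ȳᵢ | A·x̄ᵢ | A·ȳᵢ
rectangular body | 6400.00 | 80.00 | 20.00 | 512000.00 | 128000.00
semicircular end | 628.32 | -8.49 | 20.00 | -5333.33 | 12566.37
Σ | 7028.32 |  |  | 506666.67 | 140566.37
X̄ = 506666.67 / 7028.32 = 72.09 cm
Ȳ = 140566.37 / 7028.32 = 20.00 cm

X̄ = 72.09 cm, Ȳ = 20.00 cm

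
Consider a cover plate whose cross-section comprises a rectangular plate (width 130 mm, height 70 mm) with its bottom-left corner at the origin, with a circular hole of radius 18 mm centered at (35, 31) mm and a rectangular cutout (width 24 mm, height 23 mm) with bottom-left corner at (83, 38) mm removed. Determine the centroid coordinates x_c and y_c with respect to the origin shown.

x_c = 66.86 mm, y_c = 34.48 mm

plate: A = 130 × 70 = 9100.00, centroid at (65.00, 35.00).
hole 1: A = −π·18² = -1017.88, centroid at (35.00, 31.00).
hole 2: A = −(24 × 23) = -552.00, centroid at (95.00, 49.50).
ΣA = 7530.12 mm²
ΣAx_c = (9100.00)(65.00) + (-1017.88)(35.00) + (-552.00)(95.00) = 503434.34 mm³
ΣAy_c = (9100.00)(35.00) + (-1017.88)(31.00) + (-552.00)(49.50) = 259621.84 mm³
x_c = 503434.34 / 7530.12 = 66.86 mm
y_c = 259621.84 / 7530.12 = 34.48 mm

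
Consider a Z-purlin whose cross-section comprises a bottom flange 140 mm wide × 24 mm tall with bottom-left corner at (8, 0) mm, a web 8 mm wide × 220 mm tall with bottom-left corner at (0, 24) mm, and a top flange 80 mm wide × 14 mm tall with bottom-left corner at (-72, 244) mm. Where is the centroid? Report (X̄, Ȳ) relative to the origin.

X̄ = 37.38 mm, Ȳ = 89.31 mm

Part | A | x̄ᵢ | ȳᵢ | A·x̄ᵢ | A·ȳᵢ
bottom flange | 3360.00 | 78.00 | 12.00 | 262080.00 | 40320.00
web | 1760.00 | 4.00 | 134.00 | 7040.00 | 235840.00
top flange | 1120.00 | -32.00 | 251.00 | -35840.00 | 281120.00
Σ | 6240.00 |  |  | 233280.00 | 557280.00
X̄ = 233280.00 / 6240.00 = 37.38 mm
Ȳ = 557280.00 / 6240.00 = 89.31 mm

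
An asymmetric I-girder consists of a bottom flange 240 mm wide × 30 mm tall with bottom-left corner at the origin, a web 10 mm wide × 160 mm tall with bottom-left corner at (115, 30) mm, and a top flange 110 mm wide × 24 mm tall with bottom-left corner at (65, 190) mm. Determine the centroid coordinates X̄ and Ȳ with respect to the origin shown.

X̄ = 120.00 mm, Ȳ = 71.44 mm

Part | A | x̄ᵢ | ȳᵢ | A·x̄ᵢ | A·ȳᵢ
bottom flange | 7200.00 | 120.00 | 15.00 | 864000.00 | 108000.00
web | 1600.00 | 120.00 | 110.00 | 192000.00 | 176000.00
top flange | 2640.00 | 120.00 | 202.00 | 316800.00 | 533280.00
Σ | 11440.00 |  |  | 1372800.00 | 817280.00
X̄ = 1372800.00 / 11440.00 = 120.00 mm
Ȳ = 817280.00 / 11440.00 = 71.44 mm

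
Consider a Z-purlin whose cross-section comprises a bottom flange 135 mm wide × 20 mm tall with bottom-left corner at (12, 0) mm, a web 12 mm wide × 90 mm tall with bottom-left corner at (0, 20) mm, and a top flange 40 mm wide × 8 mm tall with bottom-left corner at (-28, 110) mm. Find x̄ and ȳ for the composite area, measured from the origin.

bottom flange: A = 135 × 20 = 2700.00, centroid at (79.50, 10.00).
web: A = 12 × 90 = 1080.00, centroid at (6.00, 65.00).
top flange: A = 40 × 8 = 320.00, centroid at (-8.00, 114.00).
ΣA = 4100.00 mm², ΣAx̄ = 218570.00 mm³, ΣAȳ = 133680.00 mm³.
x̄ = 218570.00/4100.00 = 53.31 mm; ȳ = 133680.00/4100.00 = 32.60 mm.

x̄ = 53.31 mm, ȳ = 32.60 mm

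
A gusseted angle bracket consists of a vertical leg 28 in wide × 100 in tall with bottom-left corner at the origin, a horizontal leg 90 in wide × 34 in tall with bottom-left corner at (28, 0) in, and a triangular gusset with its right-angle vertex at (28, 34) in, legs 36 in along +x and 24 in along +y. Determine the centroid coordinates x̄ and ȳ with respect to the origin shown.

vertical leg: A = 28 × 100 = 2800.00, centroid at (14.00, 50.00).
horizontal leg: A = 90 × 34 = 3060.00, centroid at (73.00, 17.00).
gusset: A = ½·36·24 = 432.00, centroid at (40.00, 42.00).
ΣA = 6292.00 in²
ΣAx̄ = (2800.00)(14.00) + (3060.00)(73.00) + (432.00)(40.00) = 279860.00 in³
ΣAȳ = (2800.00)(50.00) + (3060.00)(17.00) + (432.00)(42.00) = 210164.00 in³
x̄ = 279860.00 / 6292.00 = 44.48 in
ȳ = 210164.00 / 6292.00 = 33.40 in

x̄ = 44.48 in, ȳ = 33.40 in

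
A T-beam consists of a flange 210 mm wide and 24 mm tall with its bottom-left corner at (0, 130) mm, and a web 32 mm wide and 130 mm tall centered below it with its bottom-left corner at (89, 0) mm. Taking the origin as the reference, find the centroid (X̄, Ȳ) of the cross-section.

web: A = 32 × 130 = 4160.00, centroid at (105.00, 65.00).
flange: A = 210 × 24 = 5040.00, centroid at (105.00, 142.00).
ΣA = 9200.00 mm², ΣAX̄ = 966000.00 mm³, ΣAȲ = 986080.00 mm³.
X̄ = 966000.00/9200.00 = 105.00 mm; Ȳ = 986080.00/9200.00 = 107.18 mm.

X̄ = 105.00 mm, Ȳ = 107.18 mm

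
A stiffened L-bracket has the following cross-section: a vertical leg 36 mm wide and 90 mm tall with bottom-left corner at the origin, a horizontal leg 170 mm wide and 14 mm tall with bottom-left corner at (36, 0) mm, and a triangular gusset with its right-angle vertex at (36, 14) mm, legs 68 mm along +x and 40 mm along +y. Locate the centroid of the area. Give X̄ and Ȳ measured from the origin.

Part | A | x̄ᵢ | ȳᵢ | A·x̄ᵢ | A·ȳᵢ
vertical leg | 3240.00 | 18.00 | 45.00 | 58320.00 | 145800.00
horizontal leg | 2380.00 | 121.00 | 7.00 | 287980.00 | 16660.00
gusset | 1360.00 | 58.67 | 27.33 | 79786.67 | 37173.33
Σ | 6980.00 |  |  | 426086.67 | 199633.33
X̄ = 426086.67 / 6980.00 = 61.04 mm
Ȳ = 199633.33 / 6980.00 = 28.60 mm

X̄ = 61.04 mm, Ȳ = 28.60 mm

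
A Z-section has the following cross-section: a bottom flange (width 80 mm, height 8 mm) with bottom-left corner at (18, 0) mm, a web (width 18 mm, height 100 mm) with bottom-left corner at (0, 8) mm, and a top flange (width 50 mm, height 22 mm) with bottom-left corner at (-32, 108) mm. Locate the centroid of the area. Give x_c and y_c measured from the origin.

bottom flange: A = 80 × 8 = 640.00, centroid at (58.00, 4.00).
web: A = 18 × 100 = 1800.00, centroid at (9.00, 58.00).
top flange: A = 50 × 22 = 1100.00, centroid at (-7.00, 119.00).
ΣA = 3540.00 mm², ΣAx_c = 45620.00 mm³, ΣAy_c = 237860.00 mm³.
x_c = 45620.00/3540.00 = 12.89 mm; y_c = 237860.00/3540.00 = 67.19 mm.

x_c = 12.89 mm, y_c = 67.19 mm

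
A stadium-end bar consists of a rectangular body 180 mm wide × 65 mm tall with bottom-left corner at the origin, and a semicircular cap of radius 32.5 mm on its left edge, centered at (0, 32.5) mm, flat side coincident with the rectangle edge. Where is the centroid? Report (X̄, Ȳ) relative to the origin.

rectangular body: A = 180 × 65 = 11700.00, centroid at (90.00, 32.50).
semicircular end: A = ½π·32.5² = 1659.15, centroid at (-13.79, 32.50).
ΣA = 13359.15 mm²
ΣAX̄ = (11700.00)(90.00) + (1659.15)(-13.79) = 1030114.58 mm³
ΣAȲ = (11700.00)(32.50) + (1659.15)(32.50) = 434172.49 mm³
X̄ = 1030114.58 / 13359.15 = 77.11 mm
Ȳ = 434172.49 / 13359.15 = 32.50 mm

X̄ = 77.11 mm, Ȳ = 32.50 mm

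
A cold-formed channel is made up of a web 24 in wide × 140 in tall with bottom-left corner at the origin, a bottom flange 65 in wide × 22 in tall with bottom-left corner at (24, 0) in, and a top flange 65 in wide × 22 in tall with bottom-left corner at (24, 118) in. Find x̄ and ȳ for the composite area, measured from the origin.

Part | A | x̄ᵢ | ȳᵢ | A·x̄ᵢ | A·ȳᵢ
web | 3360.00 | 12.00 | 70.00 | 40320.00 | 235200.00
bottom flange | 1430.00 | 56.50 | 11.00 | 80795.00 | 15730.00
top flange | 1430.00 | 56.50 | 129.00 | 80795.00 | 184470.00
Σ | 6220.00 |  |  | 201910.00 | 435400.00
x̄ = 201910.00 / 6220.00 = 32.46 in
ȳ = 435400.00 / 6220.00 = 70.00 in

x̄ = 32.46 in, ȳ = 70.00 in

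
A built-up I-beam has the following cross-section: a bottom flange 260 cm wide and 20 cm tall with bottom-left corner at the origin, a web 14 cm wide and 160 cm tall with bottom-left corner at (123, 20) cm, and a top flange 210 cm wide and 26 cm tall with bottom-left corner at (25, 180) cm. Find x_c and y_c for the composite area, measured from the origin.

x_c = 130.00 cm, y_c = 103.08 cm

bottom flange: A = 260 × 20 = 5200.00, centroid at (130.00, 10.00).
web: A = 14 × 160 = 2240.00, centroid at (130.00, 100.00).
top flange: A = 210 × 26 = 5460.00, centroid at (130.00, 193.00).
ΣA = 12900.00 cm²
ΣAx_c = (5200.00)(130.00) + (2240.00)(130.00) + (5460.00)(130.00) = 1677000.00 cm³
ΣAy_c = (5200.00)(10.00) + (2240.00)(100.00) + (5460.00)(193.00) = 1329780.00 cm³
x_c = 1677000.00 / 12900.00 = 130.00 cm
y_c = 1329780.00 / 12900.00 = 103.08 cm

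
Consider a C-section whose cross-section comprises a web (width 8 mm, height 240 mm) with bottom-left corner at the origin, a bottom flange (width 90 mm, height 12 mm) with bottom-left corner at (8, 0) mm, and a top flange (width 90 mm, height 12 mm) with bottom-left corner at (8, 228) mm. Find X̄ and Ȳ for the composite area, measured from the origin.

web: A = 8 × 240 = 1920.00, centroid at (4.00, 120.00).
bottom flange: A = 90 × 12 = 1080.00, centroid at (53.00, 6.00).
top flange: A = 90 × 12 = 1080.00, centroid at (53.00, 234.00).
ΣA = 4080.00 mm²
ΣAX̄ = (1920.00)(4.00) + (1080.00)(53.00) + (1080.00)(53.00) = 122160.00 mm³
ΣAȲ = (1920.00)(120.00) + (1080.00)(6.00) + (1080.00)(234.00) = 489600.00 mm³
X̄ = 122160.00 / 4080.00 = 29.94 mm
Ȳ = 489600.00 / 4080.00 = 120.00 mm

X̄ = 29.94 mm, Ȳ = 120.00 mm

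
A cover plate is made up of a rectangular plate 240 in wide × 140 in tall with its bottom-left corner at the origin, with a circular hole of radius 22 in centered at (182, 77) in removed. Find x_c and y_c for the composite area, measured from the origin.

x_c = 117.06 in, y_c = 69.67 in

plate: A = 240 × 140 = 33600.00, centroid at (120.00, 70.00).
hole: A = −π·22² = -1520.53, centroid at (182.00, 77.00).
ΣA = 32079.47 in², ΣAx_c = 3755263.39 in³, ΣAy_c = 2234919.12 in³.
x_c = 3755263.39/32079.47 = 117.06 in; y_c = 2234919.12/32079.47 = 69.67 in.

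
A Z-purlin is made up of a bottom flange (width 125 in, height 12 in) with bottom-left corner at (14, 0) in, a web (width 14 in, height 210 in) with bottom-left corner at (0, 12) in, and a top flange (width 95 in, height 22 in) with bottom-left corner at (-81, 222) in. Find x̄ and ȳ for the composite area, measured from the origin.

x̄ = 10.00 in, ȳ = 128.63 in

bottom flange: A = 125 × 12 = 1500.00, centroid at (76.50, 6.00).
web: A = 14 × 210 = 2940.00, centroid at (7.00, 117.00).
top flange: A = 95 × 22 = 2090.00, centroid at (-33.50, 233.00).
ΣA = 6530.00 in², ΣAx̄ = 65315.00 in³, ΣAȳ = 839950.00 in³.
x̄ = 65315.00/6530.00 = 10.00 in; ȳ = 839950.00/6530.00 = 128.63 in.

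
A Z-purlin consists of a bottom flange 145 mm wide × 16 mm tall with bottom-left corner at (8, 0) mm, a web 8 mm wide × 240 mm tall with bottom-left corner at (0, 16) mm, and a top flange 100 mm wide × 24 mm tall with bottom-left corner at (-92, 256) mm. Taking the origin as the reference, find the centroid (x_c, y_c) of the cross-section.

x_c = 14.10 mm, y_c = 138.99 mm

Part | A | x̄ᵢ | ȳᵢ | A·x̄ᵢ | A·ȳᵢ
bottom flange | 2320.00 | 80.50 | 8.00 | 186760.00 | 18560.00
web | 1920.00 | 4.00 | 136.00 | 7680.00 | 261120.00
top flange | 2400.00 | -42.00 | 268.00 | -100800.00 | 643200.00
Σ | 6640.00 |  |  | 93640.00 | 922880.00
x_c = 93640.00 / 6640.00 = 14.10 mm
y_c = 922880.00 / 6640.00 = 138.99 mm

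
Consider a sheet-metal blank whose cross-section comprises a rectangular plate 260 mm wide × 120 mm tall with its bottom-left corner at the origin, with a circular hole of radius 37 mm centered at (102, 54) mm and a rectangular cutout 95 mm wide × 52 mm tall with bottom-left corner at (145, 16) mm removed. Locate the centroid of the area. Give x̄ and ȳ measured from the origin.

x̄ = 121.42 mm, ȳ = 65.22 mm

Part | A | x̄ᵢ | ȳᵢ | A·x̄ᵢ | A·ȳᵢ
plate | 31200.00 | 130.00 | 60.00 | 4056000.00 | 1872000.00
hole 1 | -4300.84 | 102.00 | 54.00 | -438685.71 | -232245.38
hole 2 | -4940.00 | 192.50 | 42.00 | -950950.00 | -207480.00
Σ | 21959.16 |  |  | 2666364.29 | 1432274.62
x̄ = 2666364.29 / 21959.16 = 121.42 mm
ȳ = 1432274.62 / 21959.16 = 65.22 mm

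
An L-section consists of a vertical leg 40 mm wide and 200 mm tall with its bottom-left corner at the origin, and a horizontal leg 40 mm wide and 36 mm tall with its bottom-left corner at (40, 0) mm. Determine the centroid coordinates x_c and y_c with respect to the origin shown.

x_c = 26.10 mm, y_c = 87.49 mm

vertical leg: A = 40 × 200 = 8000.00, centroid at (20.00, 100.00).
horizontal leg: A = 40 × 36 = 1440.00, centroid at (60.00, 18.00).
ΣA = 9440.00 mm²
ΣAx_c = (8000.00)(20.00) + (1440.00)(60.00) = 246400.00 mm³
ΣAy_c = (8000.00)(100.00) + (1440.00)(18.00) = 825920.00 mm³
x_c = 246400.00 / 9440.00 = 26.10 mm
y_c = 825920.00 / 9440.00 = 87.49 mm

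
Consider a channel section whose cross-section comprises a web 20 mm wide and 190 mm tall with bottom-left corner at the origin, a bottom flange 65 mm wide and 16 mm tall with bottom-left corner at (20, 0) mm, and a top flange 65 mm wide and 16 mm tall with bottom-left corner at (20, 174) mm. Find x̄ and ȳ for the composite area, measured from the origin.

Part | A | x̄ᵢ | ȳᵢ | A·x̄ᵢ | A·ȳᵢ
web | 3800.00 | 10.00 | 95.00 | 38000.00 | 361000.00
bottom flange | 1040.00 | 52.50 | 8.00 | 54600.00 | 8320.00
top flange | 1040.00 | 52.50 | 182.00 | 54600.00 | 189280.00
Σ | 5880.00 |  |  | 147200.00 | 558600.00
x̄ = 147200.00 / 5880.00 = 25.03 mm
ȳ = 558600.00 / 5880.00 = 95.00 mm

x̄ = 25.03 mm, ȳ = 95.00 mm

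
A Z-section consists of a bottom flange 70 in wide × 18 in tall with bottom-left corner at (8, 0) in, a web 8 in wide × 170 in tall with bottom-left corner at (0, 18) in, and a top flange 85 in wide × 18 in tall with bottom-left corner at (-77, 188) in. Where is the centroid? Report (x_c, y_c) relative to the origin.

x_c = 1.65 in, y_c = 109.12 in

bottom flange: A = 70 × 18 = 1260.00, centroid at (43.00, 9.00).
web: A = 8 × 170 = 1360.00, centroid at (4.00, 103.00).
top flange: A = 85 × 18 = 1530.00, centroid at (-34.50, 197.00).
ΣA = 4150.00 in²
ΣAx_c = (1260.00)(43.00) + (1360.00)(4.00) + (1530.00)(-34.50) = 6835.00 in³
ΣAy_c = (1260.00)(9.00) + (1360.00)(103.00) + (1530.00)(197.00) = 452830.00 in³
x_c = 6835.00 / 4150.00 = 1.65 in
y_c = 452830.00 / 4150.00 = 109.12 in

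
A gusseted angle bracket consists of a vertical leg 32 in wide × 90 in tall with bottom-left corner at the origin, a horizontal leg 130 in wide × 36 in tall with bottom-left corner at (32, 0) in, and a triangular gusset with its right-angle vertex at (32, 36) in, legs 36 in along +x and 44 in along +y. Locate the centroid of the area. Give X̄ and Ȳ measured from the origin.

X̄ = 64.04 in, Ȳ = 30.41 in

Part | A | x̄ᵢ | ȳᵢ | A·x̄ᵢ | A·ȳᵢ
vertical leg | 2880.00 | 16.00 | 45.00 | 46080.00 | 129600.00
horizontal leg | 4680.00 | 97.00 | 18.00 | 453960.00 | 84240.00
gusset | 792.00 | 44.00 | 50.67 | 34848.00 | 40128.00
Σ | 8352.00 |  |  | 534888.00 | 253968.00
X̄ = 534888.00 / 8352.00 = 64.04 in
Ȳ = 253968.00 / 8352.00 = 30.41 in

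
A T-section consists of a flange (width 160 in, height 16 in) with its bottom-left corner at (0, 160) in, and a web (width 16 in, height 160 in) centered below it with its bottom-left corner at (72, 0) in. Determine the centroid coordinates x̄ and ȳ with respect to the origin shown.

Part | A | x̄ᵢ | ȳᵢ | A·x̄ᵢ | A·ȳᵢ
web | 2560.00 | 80.00 | 80.00 | 204800.00 | 204800.00
flange | 2560.00 | 80.00 | 168.00 | 204800.00 | 430080.00
Σ | 5120.00 |  |  | 409600.00 | 634880.00
x̄ = 409600.00 / 5120.00 = 80.00 in
ȳ = 634880.00 / 5120.00 = 124.00 in

x̄ = 80.00 in, ȳ = 124.00 in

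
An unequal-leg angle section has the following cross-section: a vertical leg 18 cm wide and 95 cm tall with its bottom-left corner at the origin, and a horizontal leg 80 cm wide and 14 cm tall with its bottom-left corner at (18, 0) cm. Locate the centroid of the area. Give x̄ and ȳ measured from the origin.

x̄ = 28.39 cm, ȳ = 31.47 cm

Part | A | x̄ᵢ | ȳᵢ | A·x̄ᵢ | A·ȳᵢ
vertical leg | 1710.00 | 9.00 | 47.50 | 15390.00 | 81225.00
horizontal leg | 1120.00 | 58.00 | 7.00 | 64960.00 | 7840.00
Σ | 2830.00 |  |  | 80350.00 | 89065.00
x̄ = 80350.00 / 2830.00 = 28.39 cm
ȳ = 89065.00 / 2830.00 = 31.47 cm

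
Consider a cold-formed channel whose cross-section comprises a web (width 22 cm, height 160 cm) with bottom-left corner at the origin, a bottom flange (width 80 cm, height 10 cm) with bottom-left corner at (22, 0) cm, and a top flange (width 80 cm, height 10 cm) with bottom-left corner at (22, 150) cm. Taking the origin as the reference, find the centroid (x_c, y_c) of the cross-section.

Part | A | x̄ᵢ | ȳᵢ | A·x̄ᵢ | A·ȳᵢ
web | 3520.00 | 11.00 | 80.00 | 38720.00 | 281600.00
bottom flange | 800.00 | 62.00 | 5.00 | 49600.00 | 4000.00
top flange | 800.00 | 62.00 | 155.00 | 49600.00 | 124000.00
Σ | 5120.00 |  |  | 137920.00 | 409600.00
x_c = 137920.00 / 5120.00 = 26.94 cm
y_c = 409600.00 / 5120.00 = 80.00 cm

x_c = 26.94 cm, y_c = 80.00 cm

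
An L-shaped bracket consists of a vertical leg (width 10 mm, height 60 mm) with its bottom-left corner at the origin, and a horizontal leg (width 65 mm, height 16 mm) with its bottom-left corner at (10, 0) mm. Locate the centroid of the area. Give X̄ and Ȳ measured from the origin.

vertical leg: A = 10 × 60 = 600.00, centroid at (5.00, 30.00).
horizontal leg: A = 65 × 16 = 1040.00, centroid at (42.50, 8.00).
ΣA = 1640.00 mm²
ΣAX̄ = (600.00)(5.00) + (1040.00)(42.50) = 47200.00 mm³
ΣAȲ = (600.00)(30.00) + (1040.00)(8.00) = 26320.00 mm³
X̄ = 47200.00 / 1640.00 = 28.78 mm
Ȳ = 26320.00 / 1640.00 = 16.05 mm

X̄ = 28.78 mm, Ȳ = 16.05 mm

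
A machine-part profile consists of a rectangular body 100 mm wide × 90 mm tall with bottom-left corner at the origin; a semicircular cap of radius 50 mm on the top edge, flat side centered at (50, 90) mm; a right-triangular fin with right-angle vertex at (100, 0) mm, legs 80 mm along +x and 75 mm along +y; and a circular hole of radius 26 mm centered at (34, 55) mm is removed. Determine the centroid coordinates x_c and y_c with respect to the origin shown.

x_c = 69.12 mm, y_c = 57.95 mm

Part | A | x̄ᵢ | ȳᵢ | A·x̄ᵢ | A·ȳᵢ
rectangular body | 9000.00 | 50.00 | 45.00 | 450000.00 | 405000.00
semicircular top | 3926.99 | 50.00 | 111.22 | 196349.54 | 436762.51
triangular fin | 3000.00 | 126.67 | 25.00 | 380000.00 | 75000.00
hole | -2123.72 | 34.00 | 55.00 | -72206.37 | -116804.41
Σ | 13803.27 |  |  | 954143.18 | 799958.09
x_c = 954143.18 / 13803.27 = 69.12 mm
y_c = 799958.09 / 13803.27 = 57.95 mm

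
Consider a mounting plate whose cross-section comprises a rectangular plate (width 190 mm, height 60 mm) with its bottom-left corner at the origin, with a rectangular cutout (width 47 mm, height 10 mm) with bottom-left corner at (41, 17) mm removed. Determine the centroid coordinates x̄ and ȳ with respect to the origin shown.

x̄ = 96.31 mm, ȳ = 30.34 mm

Part | A | x̄ᵢ | ȳᵢ | A·x̄ᵢ | A·ȳᵢ
plate | 11400.00 | 95.00 | 30.00 | 1083000.00 | 342000.00
hole | -470.00 | 64.50 | 22.00 | -30315.00 | -10340.00
Σ | 10930.00 |  |  | 1052685.00 | 331660.00
x̄ = 1052685.00 / 10930.00 = 96.31 mm
ȳ = 331660.00 / 10930.00 = 30.34 mm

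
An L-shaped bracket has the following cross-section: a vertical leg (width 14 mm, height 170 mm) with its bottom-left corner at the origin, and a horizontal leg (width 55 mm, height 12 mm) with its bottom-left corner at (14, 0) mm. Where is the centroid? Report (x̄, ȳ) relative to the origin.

vertical leg: A = 14 × 170 = 2380.00, centroid at (7.00, 85.00).
horizontal leg: A = 55 × 12 = 660.00, centroid at (41.50, 6.00).
ΣA = 3040.00 mm²
ΣAx̄ = (2380.00)(7.00) + (660.00)(41.50) = 44050.00 mm³
ΣAȳ = (2380.00)(85.00) + (660.00)(6.00) = 206260.00 mm³
x̄ = 44050.00 / 3040.00 = 14.49 mm
ȳ = 206260.00 / 3040.00 = 67.85 mm

x̄ = 14.49 mm, ȳ = 67.85 mm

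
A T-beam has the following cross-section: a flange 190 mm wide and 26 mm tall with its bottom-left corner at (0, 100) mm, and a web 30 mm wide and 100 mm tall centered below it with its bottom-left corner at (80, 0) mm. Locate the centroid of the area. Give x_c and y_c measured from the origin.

Part | A | x̄ᵢ | ȳᵢ | A·x̄ᵢ | A·ȳᵢ
web | 3000.00 | 95.00 | 50.00 | 285000.00 | 150000.00
flange | 4940.00 | 95.00 | 113.00 | 469300.00 | 558220.00
Σ | 7940.00 |  |  | 754300.00 | 708220.00
x_c = 754300.00 / 7940.00 = 95.00 mm
y_c = 708220.00 / 7940.00 = 89.20 mm

x_c = 95.00 mm, y_c = 89.20 mm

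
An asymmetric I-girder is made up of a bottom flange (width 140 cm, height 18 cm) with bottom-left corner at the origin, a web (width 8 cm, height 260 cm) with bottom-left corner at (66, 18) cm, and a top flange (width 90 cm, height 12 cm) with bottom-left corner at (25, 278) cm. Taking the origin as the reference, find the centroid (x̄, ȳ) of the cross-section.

x̄ = 70.00 cm, ȳ = 112.19 cm

bottom flange: A = 140 × 18 = 2520.00, centroid at (70.00, 9.00).
web: A = 8 × 260 = 2080.00, centroid at (70.00, 148.00).
top flange: A = 90 × 12 = 1080.00, centroid at (70.00, 284.00).
ΣA = 5680.00 cm²
ΣAx̄ = (2520.00)(70.00) + (2080.00)(70.00) + (1080.00)(70.00) = 397600.00 cm³
ΣAȳ = (2520.00)(9.00) + (2080.00)(148.00) + (1080.00)(284.00) = 637240.00 cm³
x̄ = 397600.00 / 5680.00 = 70.00 cm
ȳ = 637240.00 / 5680.00 = 112.19 cm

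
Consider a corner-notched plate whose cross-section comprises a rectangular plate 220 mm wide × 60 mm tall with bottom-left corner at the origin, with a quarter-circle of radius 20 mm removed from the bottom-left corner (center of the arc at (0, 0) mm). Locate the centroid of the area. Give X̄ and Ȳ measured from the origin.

X̄ = 112.47 mm, Ȳ = 30.52 mm

plate: A = 220 × 60 = 13200.00, centroid at (110.00, 30.00).
removed quarter-circle: A = −¼π·20² = -314.16, centroid at (8.49, 8.49).
ΣA = 12885.84 mm²
ΣAX̄ = (13200.00)(110.00) + (-314.16)(8.49) = 1449333.33 mm³
ΣAȲ = (13200.00)(30.00) + (-314.16)(8.49) = 393333.33 mm³
X̄ = 1449333.33 / 12885.84 = 112.47 mm
Ȳ = 393333.33 / 12885.84 = 30.52 mm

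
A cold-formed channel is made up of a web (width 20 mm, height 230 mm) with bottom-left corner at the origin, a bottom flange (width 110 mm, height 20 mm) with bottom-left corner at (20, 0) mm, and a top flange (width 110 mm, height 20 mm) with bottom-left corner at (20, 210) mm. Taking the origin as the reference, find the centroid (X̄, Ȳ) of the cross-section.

web: A = 20 × 230 = 4600.00, centroid at (10.00, 115.00).
bottom flange: A = 110 × 20 = 2200.00, centroid at (75.00, 10.00).
top flange: A = 110 × 20 = 2200.00, centroid at (75.00, 220.00).
ΣA = 9000.00 mm², ΣAX̄ = 376000.00 mm³, ΣAȲ = 1035000.00 mm³.
X̄ = 376000.00/9000.00 = 41.78 mm; Ȳ = 1035000.00/9000.00 = 115.00 mm.

X̄ = 41.78 mm, Ȳ = 115.00 mm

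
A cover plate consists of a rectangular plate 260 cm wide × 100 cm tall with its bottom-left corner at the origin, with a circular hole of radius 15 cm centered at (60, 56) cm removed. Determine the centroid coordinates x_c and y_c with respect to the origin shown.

x_c = 131.96 cm, y_c = 49.83 cm

plate: A = 260 × 100 = 26000.00, centroid at (130.00, 50.00).
hole: A = −π·15² = -706.86, centroid at (60.00, 56.00).
ΣA = 25293.14 cm²
ΣAx_c = (26000.00)(130.00) + (-706.86)(60.00) = 3337588.50 cm³
ΣAy_c = (26000.00)(50.00) + (-706.86)(56.00) = 1260415.93 cm³
x_c = 3337588.50 / 25293.14 = 131.96 cm
y_c = 1260415.93 / 25293.14 = 49.83 cm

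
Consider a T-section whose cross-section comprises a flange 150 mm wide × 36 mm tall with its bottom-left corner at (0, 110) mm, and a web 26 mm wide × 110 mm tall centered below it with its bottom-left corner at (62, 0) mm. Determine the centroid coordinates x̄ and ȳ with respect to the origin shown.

x̄ = 75.00 mm, ȳ = 102.72 mm

web: A = 26 × 110 = 2860.00, centroid at (75.00, 55.00).
flange: A = 150 × 36 = 5400.00, centroid at (75.00, 128.00).
ΣA = 8260.00 mm²
ΣAx̄ = (2860.00)(75.00) + (5400.00)(75.00) = 619500.00 mm³
ΣAȳ = (2860.00)(55.00) + (5400.00)(128.00) = 848500.00 mm³
x̄ = 619500.00 / 8260.00 = 75.00 mm
ȳ = 848500.00 / 8260.00 = 102.72 mm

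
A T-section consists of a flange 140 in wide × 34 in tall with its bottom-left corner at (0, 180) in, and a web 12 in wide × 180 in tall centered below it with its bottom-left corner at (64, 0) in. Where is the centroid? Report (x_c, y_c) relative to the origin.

x_c = 70.00 in, y_c = 163.60 in

web: A = 12 × 180 = 2160.00, centroid at (70.00, 90.00).
flange: A = 140 × 34 = 4760.00, centroid at (70.00, 197.00).
ΣA = 6920.00 in²
ΣAx_c = (2160.00)(70.00) + (4760.00)(70.00) = 484400.00 in³
ΣAy_c = (2160.00)(90.00) + (4760.00)(197.00) = 1132120.00 in³
x_c = 484400.00 / 6920.00 = 70.00 in
y_c = 1132120.00 / 6920.00 = 163.60 in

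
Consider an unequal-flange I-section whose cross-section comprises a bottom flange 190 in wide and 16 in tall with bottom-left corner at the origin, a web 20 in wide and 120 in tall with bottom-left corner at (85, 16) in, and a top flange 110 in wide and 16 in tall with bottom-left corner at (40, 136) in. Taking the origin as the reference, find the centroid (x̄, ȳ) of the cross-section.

bottom flange: A = 190 × 16 = 3040.00, centroid at (95.00, 8.00).
web: A = 20 × 120 = 2400.00, centroid at (95.00, 76.00).
top flange: A = 110 × 16 = 1760.00, centroid at (95.00, 144.00).
ΣA = 7200.00 in²
ΣAx̄ = (3040.00)(95.00) + (2400.00)(95.00) + (1760.00)(95.00) = 684000.00 in³
ΣAȳ = (3040.00)(8.00) + (2400.00)(76.00) + (1760.00)(144.00) = 460160.00 in³
x̄ = 684000.00 / 7200.00 = 95.00 in
ȳ = 460160.00 / 7200.00 = 63.91 in

x̄ = 95.00 in, ȳ = 63.91 in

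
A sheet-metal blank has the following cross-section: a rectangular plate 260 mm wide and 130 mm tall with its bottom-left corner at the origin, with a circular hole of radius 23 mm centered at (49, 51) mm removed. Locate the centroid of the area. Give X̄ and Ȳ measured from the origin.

X̄ = 134.19 mm, Ȳ = 65.72 mm

plate: A = 260 × 130 = 33800.00, centroid at (130.00, 65.00).
hole: A = −π·23² = -1661.90, centroid at (49.00, 51.00).
ΣA = 32138.10 mm²
ΣAX̄ = (33800.00)(130.00) + (-1661.90)(49.00) = 4312566.78 mm³
ΣAȲ = (33800.00)(65.00) + (-1661.90)(51.00) = 2112242.97 mm³
X̄ = 4312566.78 / 32138.10 = 134.19 mm
Ȳ = 2112242.97 / 32138.10 = 65.72 mm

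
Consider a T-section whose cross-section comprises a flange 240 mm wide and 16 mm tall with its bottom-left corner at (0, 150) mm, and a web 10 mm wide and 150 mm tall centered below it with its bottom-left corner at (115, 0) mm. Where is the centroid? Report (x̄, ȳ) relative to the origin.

x̄ = 120.00 mm, ȳ = 134.69 mm

Part | A | x̄ᵢ | ȳᵢ | A·x̄ᵢ | A·ȳᵢ
web | 1500.00 | 120.00 | 75.00 | 180000.00 | 112500.00
flange | 3840.00 | 120.00 | 158.00 | 460800.00 | 606720.00
Σ | 5340.00 |  |  | 640800.00 | 719220.00
x̄ = 640800.00 / 5340.00 = 120.00 mm
ȳ = 719220.00 / 5340.00 = 134.69 mm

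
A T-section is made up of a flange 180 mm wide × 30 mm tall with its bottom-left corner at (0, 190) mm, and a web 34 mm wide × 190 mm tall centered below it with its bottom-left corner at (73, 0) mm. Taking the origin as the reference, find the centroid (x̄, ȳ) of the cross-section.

x̄ = 90.00 mm, ȳ = 145.08 mm

web: A = 34 × 190 = 6460.00, centroid at (90.00, 95.00).
flange: A = 180 × 30 = 5400.00, centroid at (90.00, 205.00).
ΣA = 11860.00 mm²
ΣAx̄ = (6460.00)(90.00) + (5400.00)(90.00) = 1067400.00 mm³
ΣAȳ = (6460.00)(95.00) + (5400.00)(205.00) = 1720700.00 mm³
x̄ = 1067400.00 / 11860.00 = 90.00 mm
ȳ = 1720700.00 / 11860.00 = 145.08 mm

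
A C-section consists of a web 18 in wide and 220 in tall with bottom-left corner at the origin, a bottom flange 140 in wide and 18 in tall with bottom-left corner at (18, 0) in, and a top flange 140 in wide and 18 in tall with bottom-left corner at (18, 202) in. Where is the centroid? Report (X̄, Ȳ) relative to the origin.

Part | A | x̄ᵢ | ȳᵢ | A·x̄ᵢ | A·ȳᵢ
web | 3960.00 | 9.00 | 110.00 | 35640.00 | 435600.00
bottom flange | 2520.00 | 88.00 | 9.00 | 221760.00 | 22680.00
top flange | 2520.00 | 88.00 | 211.00 | 221760.00 | 531720.00
Σ | 9000.00 |  |  | 479160.00 | 990000.00
X̄ = 479160.00 / 9000.00 = 53.24 in
Ȳ = 990000.00 / 9000.00 = 110.00 in

X̄ = 53.24 in, Ȳ = 110.00 in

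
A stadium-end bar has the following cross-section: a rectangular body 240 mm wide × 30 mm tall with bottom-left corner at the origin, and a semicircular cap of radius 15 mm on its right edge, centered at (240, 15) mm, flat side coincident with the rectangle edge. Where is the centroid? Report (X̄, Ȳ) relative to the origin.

rectangular body: A = 240 × 30 = 7200.00, centroid at (120.00, 15.00).
semicircular end: A = ½π·15² = 353.43, centroid at (246.37, 15.00).
ΣA = 7553.43 mm², ΣAX̄ = 951073.00 mm³, ΣAȲ = 113301.44 mm³.
X̄ = 951073.00/7553.43 = 125.91 mm; Ȳ = 113301.44/7553.43 = 15.00 mm.

X̄ = 125.91 mm, Ȳ = 15.00 mm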